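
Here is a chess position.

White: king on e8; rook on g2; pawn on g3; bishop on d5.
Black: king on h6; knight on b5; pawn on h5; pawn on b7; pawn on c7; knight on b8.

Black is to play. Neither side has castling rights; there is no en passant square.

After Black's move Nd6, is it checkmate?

no

After Nd6: white king on e8; in check: yes, from the black knight on d6.
White has 3 legal replies: Kf8, Kd8, Ke7.
In check but a legal move exists → not checkmate.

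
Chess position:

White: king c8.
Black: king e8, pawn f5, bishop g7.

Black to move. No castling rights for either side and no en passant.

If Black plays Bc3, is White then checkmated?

no

After Bc3: white king on c8; in check: no.
White is not in check, so this cannot be checkmate.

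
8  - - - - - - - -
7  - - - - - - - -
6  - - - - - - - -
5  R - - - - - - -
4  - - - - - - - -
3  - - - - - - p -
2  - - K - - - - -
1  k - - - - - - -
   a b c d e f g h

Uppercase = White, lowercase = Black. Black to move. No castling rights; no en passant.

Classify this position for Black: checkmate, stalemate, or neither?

Black to move; black king on a1.
In check: yes, from the white rook on a5.
King squares — b1: attacked by Kc2; a2: attacked by Ra5; b2: attacked by Kc2.
Legal moves for Black: none.
In check with no legal moves → checkmate.

checkmate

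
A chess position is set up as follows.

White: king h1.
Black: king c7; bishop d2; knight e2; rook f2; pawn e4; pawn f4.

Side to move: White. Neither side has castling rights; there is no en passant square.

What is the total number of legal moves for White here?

White to move; king on h1.
In check: no.
Legal moves: none.
Count: 0.

0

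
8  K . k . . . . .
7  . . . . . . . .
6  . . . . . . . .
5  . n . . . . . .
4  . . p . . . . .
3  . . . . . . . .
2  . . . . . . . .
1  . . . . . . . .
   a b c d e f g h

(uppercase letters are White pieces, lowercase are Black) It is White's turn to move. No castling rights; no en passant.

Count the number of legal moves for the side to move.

0

White to move; king on a8.
In check: no.
Legal moves: none.
Count: 0.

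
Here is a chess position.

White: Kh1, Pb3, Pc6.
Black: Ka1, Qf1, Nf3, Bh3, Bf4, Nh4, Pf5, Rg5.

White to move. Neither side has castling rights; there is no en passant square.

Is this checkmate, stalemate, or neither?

White to move; white king on h1.
In check: yes, from the black queen on f1.
King squares — g1: attacked by Qf1; g2: attacked by Qf1; h2: attacked by Nf3.
Legal moves for White: none.
In check with no legal moves → checkmate.

checkmate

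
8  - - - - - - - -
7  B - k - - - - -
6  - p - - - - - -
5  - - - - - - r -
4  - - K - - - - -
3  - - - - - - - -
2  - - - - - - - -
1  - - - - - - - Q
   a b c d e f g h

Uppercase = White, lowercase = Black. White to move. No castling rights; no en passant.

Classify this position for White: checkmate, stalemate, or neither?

White to move; white king on c4.
In check: no.
Legal moves for White include: Bb8+, Bxb6+, Kd4, Kb4, Kd3, Kc3, Kb3, Qh8, Qa8, Qh7+, Qb7+, Qh6, Qc6+, Qh5, Qd5, Qh4, Qe4, Qh3, ... (list truncated; more exist).
White has legal moves and is not in check → neither.

neither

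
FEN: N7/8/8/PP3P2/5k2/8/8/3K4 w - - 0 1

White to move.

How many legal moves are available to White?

White to move; king on d1.
In check: no.
Legal moves: Nc7, Nb6, Ke2, Kd2, Kc2, Ke1, Kc1, f6, b6, a6.
Count: 10.

10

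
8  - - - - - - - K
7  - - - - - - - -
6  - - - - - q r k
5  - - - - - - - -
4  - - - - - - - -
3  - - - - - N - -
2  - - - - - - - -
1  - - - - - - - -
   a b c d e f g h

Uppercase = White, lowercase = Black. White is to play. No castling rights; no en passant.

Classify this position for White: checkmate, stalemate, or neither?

checkmate

White to move; white king on h8.
In check: yes, from the black queen on f6.
King squares — g7: attacked by Qf6; h7: attacked by Kh6; g8: attacked by Rg6.
Legal moves for White: none.
In check with no legal moves → checkmate.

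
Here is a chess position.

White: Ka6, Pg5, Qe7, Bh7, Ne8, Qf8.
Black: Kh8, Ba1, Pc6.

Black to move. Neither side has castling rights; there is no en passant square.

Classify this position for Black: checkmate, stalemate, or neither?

checkmate

Black to move; black king on h8.
In check: yes, from the white queen on f8.
King squares — g7: attacked by Qe7; h7: attacked by Qe7; g8: attacked by Bh7.
Legal moves for Black: none.
In check with no legal moves → checkmate.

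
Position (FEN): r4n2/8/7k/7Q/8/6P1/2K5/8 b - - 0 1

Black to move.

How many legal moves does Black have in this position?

2

Black to move; king on h6.
In check: yes, from the white queen on h5.
Legal moves: Kg7, Kxh5.
Count: 2.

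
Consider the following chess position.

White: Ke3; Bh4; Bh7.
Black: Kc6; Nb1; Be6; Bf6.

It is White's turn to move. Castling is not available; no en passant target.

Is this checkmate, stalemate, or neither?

neither

White to move; white king on e3.
In check: no.
Legal moves for White: Bg8, Bg6, Bf5, Be4+, Bd3, Bc2, Bxb1, Bxf6, Bg5, Bg3, Bf2, Be1, Kf4, Ke4, Kf3, Kd3, Kf2, Ke2.
White has 18 legal moves and is not in check → neither.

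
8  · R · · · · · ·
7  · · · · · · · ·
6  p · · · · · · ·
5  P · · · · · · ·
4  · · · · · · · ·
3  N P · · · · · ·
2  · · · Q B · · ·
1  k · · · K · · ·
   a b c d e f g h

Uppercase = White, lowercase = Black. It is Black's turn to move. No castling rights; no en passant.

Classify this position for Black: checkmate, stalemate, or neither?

stalemate

Black to move; black king on a1.
In check: no.
King squares — b1: attacked by Na3; a2: attacked by Qd2; b2: attacked by Qd2.
Legal moves for Black: none.
Not in check and no legal moves → stalemate.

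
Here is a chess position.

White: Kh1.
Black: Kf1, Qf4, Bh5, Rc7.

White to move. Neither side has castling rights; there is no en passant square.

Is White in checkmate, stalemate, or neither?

White to move; white king on h1.
In check: no.
King squares — g1: attacked by Kf1; g2: attacked by Kf1; h2: attacked by Qf4.
Legal moves for White: none.
Not in check and no legal moves → stalemate.

stalemate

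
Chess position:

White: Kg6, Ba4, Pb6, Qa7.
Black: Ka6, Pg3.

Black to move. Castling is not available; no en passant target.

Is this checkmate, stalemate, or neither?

checkmate

Black to move; black king on a6.
In check: yes, from the white queen on a7.
King squares — a5: attacked by Qa7; b5: attacked by Ba4; b6: attacked by Qa7; a7: attacked by Pb6; b7: attacked by Qa7.
Legal moves for Black: none.
In check with no legal moves → checkmate.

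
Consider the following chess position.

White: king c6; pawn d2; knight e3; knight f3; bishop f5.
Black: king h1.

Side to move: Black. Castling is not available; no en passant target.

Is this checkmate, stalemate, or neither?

Black to move; black king on h1.
In check: no.
King squares — g1: attacked by Nf3; g2: attacked by Ne3; h2: attacked by Nf3.
Legal moves for Black: none.
Not in check and no legal moves → stalemate.

stalemate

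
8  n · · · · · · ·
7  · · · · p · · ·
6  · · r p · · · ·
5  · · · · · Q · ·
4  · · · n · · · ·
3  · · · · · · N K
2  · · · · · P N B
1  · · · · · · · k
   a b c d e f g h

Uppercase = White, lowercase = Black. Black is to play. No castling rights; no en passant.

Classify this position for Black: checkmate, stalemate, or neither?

checkmate

Black to move; black king on h1.
In check: yes, from the white knight on g3.
King squares — g1: attacked by Bh2; g2: attacked by Kh3; h2: attacked by Kh3.
Legal moves for Black: none.
In check with no legal moves → checkmate.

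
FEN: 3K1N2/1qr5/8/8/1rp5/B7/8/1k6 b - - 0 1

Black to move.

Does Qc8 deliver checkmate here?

yes

After Qc8: white king on d8; in check: yes, from the black queen on c8.
King squares — c7: attacked by Qc8; d7: attacked by Rc7; e7: attacked by Rc7; c8: attacked by Rc7; e8: attacked by Qc8.
White has no legal moves → checkmate.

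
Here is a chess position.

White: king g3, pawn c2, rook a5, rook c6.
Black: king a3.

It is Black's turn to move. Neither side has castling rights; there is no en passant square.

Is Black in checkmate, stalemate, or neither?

neither

Black to move; black king on a3.
In check: yes, from the white rook on a5.
Legal moves for Black: Kb4, Kb2.
Black is in check but has 2 legal moves → neither.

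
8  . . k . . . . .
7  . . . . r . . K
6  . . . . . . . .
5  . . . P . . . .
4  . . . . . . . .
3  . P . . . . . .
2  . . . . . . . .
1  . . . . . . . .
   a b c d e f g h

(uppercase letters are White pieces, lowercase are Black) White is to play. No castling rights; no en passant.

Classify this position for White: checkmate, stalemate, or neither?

neither

White to move; white king on h7.
In check: yes, from the black rook on e7.
Legal moves for White: Kh8, Kg8, Kh6, Kg6.
White is in check but has 4 legal moves → neither.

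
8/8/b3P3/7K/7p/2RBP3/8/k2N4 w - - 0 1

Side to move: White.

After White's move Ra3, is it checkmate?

After Ra3: black king on a1; in check: yes, from the white rook on a3.
King squares — b1: attacked by Bd3; a2: attacked by Ra3; b2: attacked by Nd1.
Black has no legal moves → checkmate.

yes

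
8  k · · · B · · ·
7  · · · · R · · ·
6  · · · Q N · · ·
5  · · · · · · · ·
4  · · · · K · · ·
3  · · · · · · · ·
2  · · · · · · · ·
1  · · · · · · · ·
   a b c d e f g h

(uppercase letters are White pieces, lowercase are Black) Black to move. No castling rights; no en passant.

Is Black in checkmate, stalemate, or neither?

Black to move; black king on a8.
In check: no.
King squares — a7: attacked by Re7; b7: attacked by Re7; b8: attacked by Qd6.
Legal moves for Black: none.
Not in check and no legal moves → stalemate.

stalemate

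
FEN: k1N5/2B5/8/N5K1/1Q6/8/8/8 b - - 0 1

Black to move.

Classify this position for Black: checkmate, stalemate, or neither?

stalemate

Black to move; black king on a8.
In check: no.
King squares — a7: attacked by Nc8; b7: attacked by Qb4; b8: attacked by Qb4.
Legal moves for Black: none.
Not in check and no legal moves → stalemate.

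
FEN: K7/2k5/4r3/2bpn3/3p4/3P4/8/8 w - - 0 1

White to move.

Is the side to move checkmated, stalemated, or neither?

White to move; white king on a8.
In check: no.
King squares — a7: attacked by Bc5; b7: attacked by Kc7; b8: attacked by Kc7.
Legal moves for White: none.
Not in check and no legal moves → stalemate.

stalemate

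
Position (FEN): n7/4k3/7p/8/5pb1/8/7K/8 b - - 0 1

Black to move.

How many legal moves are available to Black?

Black to move; king on e7.
In check: no.
Legal moves: Nc7, Nb6, Kf8, Ke8, Kd8, Kf7, Kd7, Kf6, Ke6, Kd6, Bc8, Bd7, Be6, Bh5, Bf5, Bh3, Bf3, Be2, Bd1, h5, f3.
Count: 21.

21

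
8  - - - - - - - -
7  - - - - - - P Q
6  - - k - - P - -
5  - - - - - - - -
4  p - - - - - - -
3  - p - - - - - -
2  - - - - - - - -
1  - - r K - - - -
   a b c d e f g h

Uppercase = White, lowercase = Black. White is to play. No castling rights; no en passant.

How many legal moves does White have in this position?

3

White to move; king on d1.
In check: yes, from the black rook on c1.
Legal moves: Ke2, Kd2, Kxc1.
Count: 3.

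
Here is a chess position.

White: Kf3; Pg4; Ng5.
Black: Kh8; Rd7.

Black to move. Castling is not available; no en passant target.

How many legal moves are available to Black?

Black to move; king on h8.
In check: no.
Legal moves: Kg8, Kg7, Rd8, Rh7, Rg7, Rf7+, Re7, Rc7, Rb7, Ra7, Rd6, Rd5, Rd4, Rd3+, Rd2, Rd1.
Count: 16.

16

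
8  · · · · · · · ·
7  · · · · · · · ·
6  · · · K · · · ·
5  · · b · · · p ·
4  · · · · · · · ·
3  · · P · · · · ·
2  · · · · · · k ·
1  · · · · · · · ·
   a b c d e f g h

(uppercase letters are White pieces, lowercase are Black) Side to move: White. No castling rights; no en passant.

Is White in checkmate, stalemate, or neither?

White to move; white king on d6.
In check: yes, from the black bishop on c5.
Legal moves for White: Kd7, Kc7, Ke6, Kc6, Ke5, Kd5, Kxc5.
White is in check but has 7 legal moves → neither.

neither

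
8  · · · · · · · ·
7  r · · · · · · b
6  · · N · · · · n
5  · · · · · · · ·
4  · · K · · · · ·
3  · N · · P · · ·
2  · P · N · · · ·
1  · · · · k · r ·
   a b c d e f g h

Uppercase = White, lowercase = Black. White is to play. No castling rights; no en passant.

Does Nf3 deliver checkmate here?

no

After Nf3: black king on e1; in check: yes, from the white knight on f3.
Black has 4 legal replies: Kf2, Ke2, Kf1, Kd1.
In check but a legal move exists → not checkmate.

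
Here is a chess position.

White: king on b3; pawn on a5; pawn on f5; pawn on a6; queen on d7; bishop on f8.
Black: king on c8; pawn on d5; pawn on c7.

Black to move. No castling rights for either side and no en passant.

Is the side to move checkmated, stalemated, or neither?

neither

Black to move; black king on c8.
In check: yes, from the white queen on d7.
Legal moves for Black: Kb8, Kxd7.
Black is in check but has 2 legal moves → neither.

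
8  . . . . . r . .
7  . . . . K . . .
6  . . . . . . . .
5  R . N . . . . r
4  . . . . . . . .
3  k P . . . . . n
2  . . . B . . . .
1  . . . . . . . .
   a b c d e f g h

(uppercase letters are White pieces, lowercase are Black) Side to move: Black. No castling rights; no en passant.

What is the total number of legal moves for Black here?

1

Black to move; king on a3.
In check: yes, from the white rook on a5.
Legal moves: Kb2.
Count: 1.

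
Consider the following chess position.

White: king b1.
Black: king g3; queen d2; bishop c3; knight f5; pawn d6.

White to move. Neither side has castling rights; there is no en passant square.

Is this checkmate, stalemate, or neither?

White to move; white king on b1.
In check: no.
King squares — a1: attacked by Bc3; c1: attacked by Qd2; a2: attacked by Qd2; b2: attacked by Qd2; c2: attacked by Qd2.
Legal moves for White: none.
Not in check and no legal moves → stalemate.

stalemate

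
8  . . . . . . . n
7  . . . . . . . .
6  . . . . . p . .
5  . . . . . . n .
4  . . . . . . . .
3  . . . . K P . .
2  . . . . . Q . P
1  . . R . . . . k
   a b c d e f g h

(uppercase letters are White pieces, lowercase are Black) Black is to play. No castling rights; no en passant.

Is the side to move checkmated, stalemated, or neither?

Black to move; black king on h1.
In check: yes, from the white rook on c1.
King squares — g1: attacked by Rc1; g2: attacked by Qf2; h2: attacked by Qf2.
Legal moves for Black: none.
In check with no legal moves → checkmate.

checkmate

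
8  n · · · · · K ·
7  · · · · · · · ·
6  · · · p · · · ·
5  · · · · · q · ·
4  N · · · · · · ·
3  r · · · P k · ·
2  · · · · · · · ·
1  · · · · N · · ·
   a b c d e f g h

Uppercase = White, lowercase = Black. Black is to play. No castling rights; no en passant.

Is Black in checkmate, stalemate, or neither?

neither

Black to move; black king on f3.
In check: yes, from the white knight on e1.
King squares — e2: available; f2: available; g2: attacked by Ne1; e3: available; g3: available; e4: available; f4: attacked by Pe3; g4: available.
Legal moves for Black: Kg4, Ke4, Kg3, Kxe3, Kf2, Ke2.
Black is in check but has 6 legal moves → neither.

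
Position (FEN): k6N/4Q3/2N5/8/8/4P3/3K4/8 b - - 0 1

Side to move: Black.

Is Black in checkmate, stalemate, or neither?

Black to move; black king on a8.
In check: no.
King squares — a7: attacked by Nc6; b7: attacked by Qe7; b8: attacked by Nc6.
Legal moves for Black: none.
Not in check and no legal moves → stalemate.

stalemate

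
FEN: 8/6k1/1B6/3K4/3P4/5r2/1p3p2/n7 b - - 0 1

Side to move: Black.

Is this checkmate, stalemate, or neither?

Black to move; black king on g7.
In check: no.
Legal moves for Black include: Kh8, Kg8, Kf8, Kh7, Kf7, Kh6, Kg6, Kf6, Rf8, Rf7, Rf6, Rf5+, Rf4, Rh3, Rg3, Re3, Rd3, Rc3, ... (list truncated; more exist).
Black has legal moves and is not in check → neither.

neither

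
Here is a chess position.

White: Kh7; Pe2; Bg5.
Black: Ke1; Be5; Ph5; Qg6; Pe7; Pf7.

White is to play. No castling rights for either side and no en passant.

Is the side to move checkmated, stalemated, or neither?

checkmate

White to move; white king on h7.
In check: yes, from the black queen on g6.
King squares — g6: attacked by Pf7; h6: attacked by Qg6; g7: attacked by Be5; g8: attacked by Qg6; h8: attacked by Be5.
Legal moves for White: none.
In check with no legal moves → checkmate.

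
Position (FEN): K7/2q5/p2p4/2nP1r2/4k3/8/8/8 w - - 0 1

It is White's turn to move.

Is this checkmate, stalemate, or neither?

stalemate

White to move; white king on a8.
In check: no.
King squares — a7: attacked by Qc7; b7: attacked by Nc5; b8: attacked by Qc7.
Legal moves for White: none.
Not in check and no legal moves → stalemate.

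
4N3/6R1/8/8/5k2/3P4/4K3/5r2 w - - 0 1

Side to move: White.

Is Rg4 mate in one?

no

After Rg4: black king on f4; in check: yes, from the white rook on g4.
Black has 3 legal replies: Kf5, Ke5, Kxg4.
In check but a legal move exists → not checkmate.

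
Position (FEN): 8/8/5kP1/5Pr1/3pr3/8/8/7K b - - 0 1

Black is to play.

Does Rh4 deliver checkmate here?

yes

After Rh4: white king on h1; in check: yes, from the black rook on h4.
King squares — g1: attacked by Rg5; g2: attacked by Rg5; h2: attacked by Rh4.
White has no legal moves → checkmate.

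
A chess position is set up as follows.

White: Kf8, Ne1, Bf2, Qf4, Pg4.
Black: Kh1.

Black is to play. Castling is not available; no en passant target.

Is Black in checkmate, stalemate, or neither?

stalemate

Black to move; black king on h1.
In check: no.
King squares — g1: attacked by Bf2; g2: attacked by Ne1; h2: attacked by Qf4.
Legal moves for Black: none.
Not in check and no legal moves → stalemate.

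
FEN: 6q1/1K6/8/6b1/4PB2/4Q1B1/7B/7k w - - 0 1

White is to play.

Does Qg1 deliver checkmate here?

After Qg1: black king on h1; in check: yes, from the white queen on g1.
King squares — g1: attacked by Bh2; g2: attacked by Qg1; h2: attacked by Qg1.
Black has no legal moves → checkmate.

yes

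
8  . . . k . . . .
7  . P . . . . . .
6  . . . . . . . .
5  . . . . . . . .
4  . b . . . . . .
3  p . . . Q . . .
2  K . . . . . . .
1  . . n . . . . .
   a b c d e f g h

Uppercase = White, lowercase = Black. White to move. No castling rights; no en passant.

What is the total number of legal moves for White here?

White to move; king on a2.
In check: yes, from the black knight on c1.
Legal moves: Kb1, Ka1, Qxc1.
Count: 3.

3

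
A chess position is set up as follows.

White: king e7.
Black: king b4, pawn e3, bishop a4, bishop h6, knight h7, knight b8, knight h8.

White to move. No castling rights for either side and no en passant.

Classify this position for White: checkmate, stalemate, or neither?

White to move; white king on e7.
In check: no.
Legal moves for White: Kd8, Ke6, Kd6.
White has 3 legal moves and is not in check → neither.

neither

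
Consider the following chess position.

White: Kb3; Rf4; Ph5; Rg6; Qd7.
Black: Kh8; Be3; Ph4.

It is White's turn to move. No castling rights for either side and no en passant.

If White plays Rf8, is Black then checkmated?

After Rf8: black king on h8; in check: yes, from the white rook on f8.
King squares — g7: attacked by Rg6; h7: attacked by Qd7; g8: attacked by Rg6.
Black has no legal moves → checkmate.

yes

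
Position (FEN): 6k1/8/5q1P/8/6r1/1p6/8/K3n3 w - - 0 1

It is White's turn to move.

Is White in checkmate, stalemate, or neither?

White to move; white king on a1.
In check: yes, from the black queen on f6.
King squares — b1: available; a2: attacked by Pb3; b2: attacked by Qf6.
Legal moves for White: Kb1.
White is in check but has 1 legal move → neither.

neither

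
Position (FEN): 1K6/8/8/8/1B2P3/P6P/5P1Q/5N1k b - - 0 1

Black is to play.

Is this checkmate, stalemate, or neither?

checkmate

Black to move; black king on h1.
In check: yes, from the white queen on h2.
King squares — g1: attacked by Qh2; g2: attacked by Qh2; h2: attacked by Nf1.
Legal moves for Black: none.
In check with no legal moves → checkmate.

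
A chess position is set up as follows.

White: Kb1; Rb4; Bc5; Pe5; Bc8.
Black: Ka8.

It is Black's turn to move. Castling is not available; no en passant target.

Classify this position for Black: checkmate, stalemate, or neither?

Black to move; black king on a8.
In check: no.
King squares — a7: attacked by Bc5; b7: attacked by Rb4; b8: attacked by Rb4.
Legal moves for Black: none.
Not in check and no legal moves → stalemate.

stalemate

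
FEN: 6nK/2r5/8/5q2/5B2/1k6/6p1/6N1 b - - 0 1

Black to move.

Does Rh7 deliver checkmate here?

no

After Rh7: white king on h8; in check: yes, from the black rook on h7.
White has 1 legal reply: Kxg8.
In check but a legal move exists → not checkmate.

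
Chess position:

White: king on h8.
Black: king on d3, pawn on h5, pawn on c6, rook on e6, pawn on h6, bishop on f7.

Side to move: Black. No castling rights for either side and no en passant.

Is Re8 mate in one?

no

After Re8: white king on h8; in check: yes, from the black rook on e8.
White has 2 legal replies: Kh7, Kg7.
In check but a legal move exists → not checkmate.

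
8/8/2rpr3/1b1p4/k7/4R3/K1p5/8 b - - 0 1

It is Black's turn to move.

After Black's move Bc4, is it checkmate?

no

After Bc4: white king on a2; in check: yes, from the black bishop on c4.
White has 3 legal replies: Kb2, Ka1, Rb3.
In check but a legal move exists → not checkmate.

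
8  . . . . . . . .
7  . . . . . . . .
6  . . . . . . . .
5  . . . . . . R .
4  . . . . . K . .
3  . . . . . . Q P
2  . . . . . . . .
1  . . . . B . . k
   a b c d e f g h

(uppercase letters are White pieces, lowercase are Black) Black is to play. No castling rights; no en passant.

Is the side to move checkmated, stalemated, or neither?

stalemate

Black to move; black king on h1.
In check: no.
King squares — g1: attacked by Qg3; g2: attacked by Qg3; h2: attacked by Qg3.
Legal moves for Black: none.
Not in check and no legal moves → stalemate.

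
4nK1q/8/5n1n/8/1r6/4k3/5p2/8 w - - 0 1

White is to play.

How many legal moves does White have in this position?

White to move; king on f8.
In check: yes, from the black queen on h8.
Legal moves: Ke7.
Count: 1.

1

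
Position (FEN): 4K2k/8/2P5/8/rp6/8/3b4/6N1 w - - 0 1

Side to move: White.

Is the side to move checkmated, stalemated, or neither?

neither

White to move; white king on e8.
In check: no.
Legal moves for White: Kf8, Kd8, Kf7, Ke7, Kd7, Nh3, Nf3, Ne2, c7.
White has 9 legal moves and is not in check → neither.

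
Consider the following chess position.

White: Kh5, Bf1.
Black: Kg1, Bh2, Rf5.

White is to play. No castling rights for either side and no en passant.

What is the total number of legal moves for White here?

4

White to move; king on h5.
In check: yes, from the black rook on f5.
Legal moves: Kh6, Kg6, Kh4, Kg4.
Count: 4.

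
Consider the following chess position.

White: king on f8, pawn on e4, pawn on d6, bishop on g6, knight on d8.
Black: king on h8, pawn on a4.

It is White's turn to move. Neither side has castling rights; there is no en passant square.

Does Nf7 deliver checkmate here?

yes

After Nf7: black king on h8; in check: yes, from the white knight on f7.
King squares — g7: attacked by Kf8; h7: attacked by Bg6; g8: attacked by Kf8.
Black has no legal moves → checkmate.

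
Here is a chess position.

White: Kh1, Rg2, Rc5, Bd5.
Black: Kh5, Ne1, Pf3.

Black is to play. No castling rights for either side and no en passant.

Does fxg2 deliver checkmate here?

After fxg2: white king on h1; in check: yes, from the black pawn on g2.
White has 3 legal replies: Kh2, Kg1, Bxg2+.
In check but a legal move exists → not checkmate.

no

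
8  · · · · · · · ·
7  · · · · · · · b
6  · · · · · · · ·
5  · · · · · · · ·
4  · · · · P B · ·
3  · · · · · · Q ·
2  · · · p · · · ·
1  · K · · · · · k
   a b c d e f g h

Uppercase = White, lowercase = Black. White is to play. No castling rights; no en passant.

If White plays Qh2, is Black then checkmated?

yes

After Qh2: black king on h1; in check: yes, from the white queen on h2.
King squares — g1: attacked by Qh2; g2: attacked by Qh2; h2: attacked by Bf4.
Black has no legal moves → checkmate.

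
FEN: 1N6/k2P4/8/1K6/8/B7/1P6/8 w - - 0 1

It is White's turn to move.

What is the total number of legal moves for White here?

19

White to move; king on b5.
In check: no.
Legal moves: Nc6+, Na6, Kc6, Kc5, Ka5, Kc4, Kb4, Ka4, Bf8, Be7, Bd6, Bc5+, Bb4, d8=Q, d8=R, d8=B, d8=N, b3, b4.
Count: 19.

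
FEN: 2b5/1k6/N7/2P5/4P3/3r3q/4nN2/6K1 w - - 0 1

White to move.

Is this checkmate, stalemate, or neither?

White to move; white king on g1.
In check: yes, from the black knight on e2.
King squares — f1: attacked by Qh3; h1: attacked by Qh3; f2: own knight; g2: attacked by Qh3; h2: attacked by Qh3.
Legal moves for White: none.
In check with no legal moves → checkmate.

checkmate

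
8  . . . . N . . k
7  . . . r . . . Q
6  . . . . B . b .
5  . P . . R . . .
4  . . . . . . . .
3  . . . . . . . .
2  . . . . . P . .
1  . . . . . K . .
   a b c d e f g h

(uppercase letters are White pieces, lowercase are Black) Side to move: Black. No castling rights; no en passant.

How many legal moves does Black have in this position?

Black to move; king on h8.
In check: yes, from the white queen on h7.
Legal moves: Kxh7, Rxh7, Bxh7.
Count: 3.

3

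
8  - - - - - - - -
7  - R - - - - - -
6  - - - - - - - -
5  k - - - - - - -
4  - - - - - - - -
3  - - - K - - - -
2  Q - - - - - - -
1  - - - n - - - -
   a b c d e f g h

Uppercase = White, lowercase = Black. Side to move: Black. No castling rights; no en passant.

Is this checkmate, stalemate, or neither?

Black to move; black king on a5.
In check: yes, from the white queen on a2.
King squares — a4: attacked by Qa2; b4: attacked by Rb7; b5: attacked by Rb7; a6: attacked by Qa2; b6: attacked by Rb7.
Legal moves for Black: none.
In check with no legal moves → checkmate.

checkmate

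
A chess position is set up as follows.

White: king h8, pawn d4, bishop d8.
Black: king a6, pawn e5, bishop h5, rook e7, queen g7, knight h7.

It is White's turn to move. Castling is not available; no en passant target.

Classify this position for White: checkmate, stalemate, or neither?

White to move; white king on h8.
In check: yes, from the black queen on g7.
King squares — g7: attacked by Re7; h7: attacked by Qg7; g8: attacked by Qg7.
Legal moves for White: none.
In check with no legal moves → checkmate.

checkmate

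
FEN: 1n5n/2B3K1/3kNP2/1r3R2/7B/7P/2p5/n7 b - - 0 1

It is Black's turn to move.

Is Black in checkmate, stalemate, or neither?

Black to move; black king on d6.
In check: yes, from the white bishop on c7.
King squares — c5: attacked by Rf5; d5: attacked by Rf5; e5: attacked by Rf5; c6: available; e6: available; c7: attacked by Ne6; d7: available; e7: attacked by Pf6.
Legal moves for Black: Kd7, Kxe6, Kc6.
Black is in check but has 3 legal moves → neither.

neither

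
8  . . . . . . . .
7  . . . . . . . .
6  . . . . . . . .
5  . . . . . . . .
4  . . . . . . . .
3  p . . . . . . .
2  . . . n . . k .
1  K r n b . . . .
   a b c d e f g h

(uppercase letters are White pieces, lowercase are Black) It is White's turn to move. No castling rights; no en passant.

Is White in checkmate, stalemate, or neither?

White to move; white king on a1.
In check: yes, from the black rook on b1.
King squares — b1: attacked by Nd2; a2: attacked by Nc1; b2: attacked by Rb1.
Legal moves for White: none.
In check with no legal moves → checkmate.

checkmate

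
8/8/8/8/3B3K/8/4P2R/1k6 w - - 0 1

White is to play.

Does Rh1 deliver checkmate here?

no

After Rh1: black king on b1; in check: yes, from the white rook on h1.
Black has 2 legal replies: Kc2, Ka2.
In check but a legal move exists → not checkmate.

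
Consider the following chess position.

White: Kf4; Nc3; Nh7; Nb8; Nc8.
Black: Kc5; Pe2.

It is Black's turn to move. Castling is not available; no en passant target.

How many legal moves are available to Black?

Black to move; king on c5.
In check: no.
Legal moves: Kd4, Kc4, Kb4, e1=Q, e1=R, e1=B, e1=N.
Count: 7.

7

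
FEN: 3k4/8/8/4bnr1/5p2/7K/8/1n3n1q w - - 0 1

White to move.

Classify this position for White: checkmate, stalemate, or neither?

White to move; white king on h3.
In check: yes, from the black queen on h1.
King squares — g2: attacked by Qh1; h2: attacked by Nf1; g3: attacked by Nf1; g4: attacked by Rg5; h4: attacked by Qh1.
Legal moves for White: none.
In check with no legal moves → checkmate.

checkmate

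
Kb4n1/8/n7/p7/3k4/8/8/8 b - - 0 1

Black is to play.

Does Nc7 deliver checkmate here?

no

After Nc7: white king on a8; in check: yes, from the black knight on c7.
White has 2 legal replies: Kxb8, Kb7.
In check but a legal move exists → not checkmate.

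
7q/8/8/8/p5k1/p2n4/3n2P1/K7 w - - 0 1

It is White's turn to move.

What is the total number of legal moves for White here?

White to move; king on a1.
In check: yes, from the black queen on h8.
Legal moves: Ka2.
Count: 1.

1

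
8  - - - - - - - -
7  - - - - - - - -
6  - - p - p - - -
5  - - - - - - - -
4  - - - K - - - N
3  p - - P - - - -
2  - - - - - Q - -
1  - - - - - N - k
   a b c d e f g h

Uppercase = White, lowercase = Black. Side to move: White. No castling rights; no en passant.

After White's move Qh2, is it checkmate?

yes

After Qh2: black king on h1; in check: yes, from the white queen on h2.
King squares — g1: attacked by Qh2; g2: attacked by Qh2; h2: attacked by Nf1.
Black has no legal moves → checkmate.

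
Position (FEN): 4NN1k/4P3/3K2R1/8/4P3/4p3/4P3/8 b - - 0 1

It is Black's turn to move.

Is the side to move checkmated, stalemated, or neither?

Black to move; black king on h8.
In check: no.
King squares — g7: attacked by Rg6; h7: attacked by Nf8; g8: attacked by Rg6.
Legal moves for Black: none.
Not in check and no legal moves → stalemate.

stalemate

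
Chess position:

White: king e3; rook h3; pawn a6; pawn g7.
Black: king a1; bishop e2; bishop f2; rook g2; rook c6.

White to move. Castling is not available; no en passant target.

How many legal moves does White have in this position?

White to move; king on e3.
In check: yes, from the black bishop on f2.
Legal moves: Kf4, Ke4, Kxe2, Kd2.
Count: 4.

4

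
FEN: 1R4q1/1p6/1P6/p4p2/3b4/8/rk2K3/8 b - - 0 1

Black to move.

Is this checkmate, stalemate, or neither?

Black to move; black king on b2.
In check: no.
Legal moves for Black include: Qh8, Qf8, Qe8+, Qd8, Qc8, Qxb8, Qh7, Qg7, Qf7, Qg6, Qe6+, Qg5, Qd5, Qg4+, Qc4+, Qg3, Qb3, Qg2+, ... (list truncated; more exist).
Black has legal moves and is not in check → neither.

neither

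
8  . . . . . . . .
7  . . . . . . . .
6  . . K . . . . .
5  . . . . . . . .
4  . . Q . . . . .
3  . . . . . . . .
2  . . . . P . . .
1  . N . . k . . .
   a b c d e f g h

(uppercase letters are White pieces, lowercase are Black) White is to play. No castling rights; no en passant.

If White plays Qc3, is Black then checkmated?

After Qc3: black king on e1; in check: yes, from the white queen on c3.
Black has 4 legal replies: Kf2, Kxe2, Kf1, Kd1.
In check but a legal move exists → not checkmate.

no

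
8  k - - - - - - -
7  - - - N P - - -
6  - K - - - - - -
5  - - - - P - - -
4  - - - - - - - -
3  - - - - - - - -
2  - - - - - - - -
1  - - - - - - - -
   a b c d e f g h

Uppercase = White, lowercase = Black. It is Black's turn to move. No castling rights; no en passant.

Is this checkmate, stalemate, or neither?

Black to move; black king on a8.
In check: no.
King squares — a7: attacked by Kb6; b7: attacked by Kb6; b8: attacked by Nd7.
Legal moves for Black: none.
Not in check and no legal moves → stalemate.

stalemate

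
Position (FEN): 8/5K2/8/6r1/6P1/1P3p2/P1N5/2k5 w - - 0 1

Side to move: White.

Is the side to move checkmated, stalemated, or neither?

neither

White to move; white king on f7.
In check: no.
Legal moves for White: Kf8, Ke8, Ke7, Kf6, Ke6, Nd4, Nb4, Ne3, Na3, Ne1, Na1, b4, a3, a4.
White has 14 legal moves and is not in check → neither.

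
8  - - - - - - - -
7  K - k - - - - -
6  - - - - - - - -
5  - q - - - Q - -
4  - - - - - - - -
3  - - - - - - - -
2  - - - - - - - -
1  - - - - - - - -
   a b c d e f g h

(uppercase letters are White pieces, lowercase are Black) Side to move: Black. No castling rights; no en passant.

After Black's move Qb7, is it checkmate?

After Qb7: white king on a7; in check: yes, from the black queen on b7.
King squares — a6: attacked by Qb7; b6: attacked by Qb7; b7: attacked by Kc7; a8: attacked by Qb7; b8: attacked by Qb7.
White has no legal moves → checkmate.

yes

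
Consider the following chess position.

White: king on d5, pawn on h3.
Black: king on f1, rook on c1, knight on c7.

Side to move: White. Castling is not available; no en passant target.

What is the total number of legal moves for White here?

White to move; king on d5.
In check: yes, from the black knight on c7.
Legal moves: Kd6, Ke5, Ke4, Kd4.
Count: 4.

4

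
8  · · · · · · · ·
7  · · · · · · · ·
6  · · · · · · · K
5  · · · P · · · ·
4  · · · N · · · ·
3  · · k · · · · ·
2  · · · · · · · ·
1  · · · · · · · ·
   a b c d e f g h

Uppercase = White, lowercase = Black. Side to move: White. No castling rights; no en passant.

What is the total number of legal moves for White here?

14

White to move; king on h6.
In check: no.
Legal moves: Kh7, Kg7, Kg6, Kh5, Kg5, Ne6, Nc6, Nf5, Nb5+, Nf3, Nb3, Ne2+, Nc2, d6.
Count: 14.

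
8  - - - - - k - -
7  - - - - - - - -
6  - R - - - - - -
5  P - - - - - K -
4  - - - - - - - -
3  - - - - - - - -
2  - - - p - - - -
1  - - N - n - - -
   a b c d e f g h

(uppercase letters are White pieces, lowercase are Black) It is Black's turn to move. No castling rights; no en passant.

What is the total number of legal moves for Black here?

17

Black to move; king on f8.
In check: no.
Legal moves: Kg8, Ke8, Kg7, Kf7, Ke7, Nf3+, Nd3, Ng2, Nc2, dxc1=Q+, dxc1=R, dxc1=B+, dxc1=N, d1=Q, d1=R, d1=B, d1=N.
Count: 17.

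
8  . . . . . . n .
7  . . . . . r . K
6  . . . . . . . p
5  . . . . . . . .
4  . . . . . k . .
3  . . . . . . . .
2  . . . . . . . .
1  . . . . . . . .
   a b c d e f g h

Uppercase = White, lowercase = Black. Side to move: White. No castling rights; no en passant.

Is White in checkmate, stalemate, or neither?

White to move; white king on h7.
In check: yes, from the black rook on f7.
King squares — g6: available; h6: attacked by Ng8; g7: attacked by Rf7; g8: available; h8: available.
Legal moves for White: Kh8, Kxg8, Kg6.
White is in check but has 3 legal moves → neither.

neither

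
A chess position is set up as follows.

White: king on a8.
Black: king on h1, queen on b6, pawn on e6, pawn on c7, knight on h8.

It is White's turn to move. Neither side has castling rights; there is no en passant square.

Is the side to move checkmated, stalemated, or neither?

stalemate

White to move; white king on a8.
In check: no.
King squares — a7: attacked by Qb6; b7: attacked by Qb6; b8: attacked by Qb6.
Legal moves for White: none.
Not in check and no legal moves → stalemate.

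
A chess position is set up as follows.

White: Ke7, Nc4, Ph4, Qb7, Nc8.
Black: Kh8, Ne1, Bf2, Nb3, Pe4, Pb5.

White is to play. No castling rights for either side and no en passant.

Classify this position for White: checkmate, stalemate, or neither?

neither

White to move; white king on e7.
In check: no.
Legal moves for White include: Na7, N8d6, N8b6, Kf8, Ke8, Kd8, Kf7, Kd7, Kf6, Ke6, Kd6, Qb8, Qa8, Qd7, Qc7, Qa7, Qc6, Qb6, ... (list truncated; more exist).
White has legal moves and is not in check → neither.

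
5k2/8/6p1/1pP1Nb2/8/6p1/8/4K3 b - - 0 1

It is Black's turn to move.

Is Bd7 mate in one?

After Bd7: white king on e1; in check: no.
White is not in check, so this cannot be checkmate.

no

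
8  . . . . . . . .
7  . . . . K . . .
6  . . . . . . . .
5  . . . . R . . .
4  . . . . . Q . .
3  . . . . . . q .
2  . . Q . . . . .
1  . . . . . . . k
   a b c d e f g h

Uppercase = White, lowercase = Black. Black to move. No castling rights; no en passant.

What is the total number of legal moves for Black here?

20

Black to move; king on h1.
In check: no.
Legal moves: Qg8, Qg7+, Qg6, Qg5+, Qh4+, Qg4, Qxf4, Qh3, Qf3, Qe3, Qd3, Qc3, Qb3, Qa3+, Qh2, Qg2, Qf2, Qg1, Qe1, Kg1.
Count: 20.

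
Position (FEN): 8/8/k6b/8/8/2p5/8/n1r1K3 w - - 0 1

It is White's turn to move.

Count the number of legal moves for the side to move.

2

White to move; king on e1.
In check: yes, from the black rook on c1.
Legal moves: Kf2, Ke2.
Count: 2.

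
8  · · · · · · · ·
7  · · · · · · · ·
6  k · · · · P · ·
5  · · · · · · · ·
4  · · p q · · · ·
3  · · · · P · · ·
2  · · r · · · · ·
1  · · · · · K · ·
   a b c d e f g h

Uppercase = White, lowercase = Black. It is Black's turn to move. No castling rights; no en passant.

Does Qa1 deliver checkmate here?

yes

After Qa1: white king on f1; in check: yes, from the black queen on a1.
King squares — e1: attacked by Qa1; g1: attacked by Qa1; e2: attacked by Rc2; f2: attacked by Rc2; g2: attacked by Rc2.
White has no legal moves → checkmate.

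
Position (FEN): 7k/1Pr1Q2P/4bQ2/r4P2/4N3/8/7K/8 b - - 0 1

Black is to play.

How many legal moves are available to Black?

Black to move; king on h8.
In check: yes, from the white queen on f6.
Legal moves: none.
Count: 0.

0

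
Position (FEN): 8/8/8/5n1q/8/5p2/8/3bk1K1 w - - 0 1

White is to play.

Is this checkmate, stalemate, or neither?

stalemate

White to move; white king on g1.
In check: no.
King squares — f1: attacked by Ke1; h1: attacked by Qh5; f2: attacked by Ke1; g2: attacked by Pf3; h2: attacked by Qh5.
Legal moves for White: none.
Not in check and no legal moves → stalemate.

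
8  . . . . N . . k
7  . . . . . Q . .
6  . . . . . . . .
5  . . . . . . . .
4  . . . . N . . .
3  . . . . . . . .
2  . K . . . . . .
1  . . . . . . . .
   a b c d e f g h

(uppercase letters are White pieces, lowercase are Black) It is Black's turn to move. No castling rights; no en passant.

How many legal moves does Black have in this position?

Black to move; king on h8.
In check: no.
Legal moves: none.
Count: 0.

0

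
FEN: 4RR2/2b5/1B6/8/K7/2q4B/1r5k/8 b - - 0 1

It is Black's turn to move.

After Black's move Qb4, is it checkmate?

yes

After Qb4: white king on a4; in check: yes, from the black queen on b4.
King squares — a3: attacked by Qb4; b3: attacked by Rb2; b4: attacked by Rb2; a5: attacked by Qb4; b5: attacked by Qb4.
White has no legal moves → checkmate.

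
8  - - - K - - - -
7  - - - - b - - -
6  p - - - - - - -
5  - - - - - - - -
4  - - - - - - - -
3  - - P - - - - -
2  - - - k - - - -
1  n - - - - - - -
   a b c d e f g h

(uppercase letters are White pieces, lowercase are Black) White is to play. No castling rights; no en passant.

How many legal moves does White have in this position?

5

White to move; king on d8.
In check: yes, from the black bishop on e7.
Legal moves: Ke8, Kc8, Kxe7, Kd7, Kc7.
Count: 5.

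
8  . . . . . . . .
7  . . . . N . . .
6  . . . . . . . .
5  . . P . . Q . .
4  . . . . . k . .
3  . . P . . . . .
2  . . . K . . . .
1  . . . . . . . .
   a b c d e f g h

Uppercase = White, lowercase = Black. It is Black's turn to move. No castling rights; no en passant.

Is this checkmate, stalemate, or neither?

Black to move; black king on f4.
In check: yes, from the white queen on f5.
Legal moves for Black: Kg3.
Black is in check but has 1 legal move → neither.

neither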